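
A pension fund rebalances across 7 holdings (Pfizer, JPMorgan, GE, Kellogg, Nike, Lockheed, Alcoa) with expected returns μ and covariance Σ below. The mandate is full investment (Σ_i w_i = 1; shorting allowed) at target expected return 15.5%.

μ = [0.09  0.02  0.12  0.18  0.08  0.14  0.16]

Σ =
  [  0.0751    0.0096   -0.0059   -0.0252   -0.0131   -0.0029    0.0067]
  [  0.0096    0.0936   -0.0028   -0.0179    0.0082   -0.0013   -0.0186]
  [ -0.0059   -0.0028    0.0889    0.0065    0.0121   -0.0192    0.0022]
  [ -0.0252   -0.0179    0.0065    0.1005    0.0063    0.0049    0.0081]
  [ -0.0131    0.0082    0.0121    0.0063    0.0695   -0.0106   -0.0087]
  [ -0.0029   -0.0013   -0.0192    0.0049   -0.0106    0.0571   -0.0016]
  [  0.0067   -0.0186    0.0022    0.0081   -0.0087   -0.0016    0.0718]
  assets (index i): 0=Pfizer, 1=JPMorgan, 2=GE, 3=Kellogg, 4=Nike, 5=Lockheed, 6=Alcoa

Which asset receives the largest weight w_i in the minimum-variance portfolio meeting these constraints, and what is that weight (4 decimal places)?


Lockheed (0.3221)

u=Σ⁻¹μ = [2.1173  0.7487  1.8174  1.8783  1.7782  3.4195  2.2489]
v=Σ⁻¹𝟙 = [19.8221  13.5007  14.8543  12.5344  18.9646  26.7321  16.5997]
a=μᵀu=1.742524  b=𝟙ᵀu=14.008318  c=𝟙ᵀv=123.007818  D=ac−b²=18.111111
λ₁=(c·0.155−b)/D = (123.007818·0.155−14.008318)/18.111111 = 0.279270
λ₂=(a−b·0.155)/D = (1.742524−14.008318·0.155)/18.111111 = -0.023674
w* = 0.279270·u + -0.023674·v:
  w_0 = 0.279270·2.1173 + -0.023674·19.8221 = 0.1220  (Pfizer)
  w_1 = 0.279270·0.7487 + -0.023674·13.5007 = -0.1105  (JPMorgan)
  w_2 = 0.279270·1.8174 + -0.023674·14.8543 = 0.1559  (GE)
  w_3 = 0.279270·1.8783 + -0.023674·12.5344 = 0.2278  (Kellogg)
  w_4 = 0.279270·1.7782 + -0.023674·18.9646 = 0.0476  (Nike)
  w_5 = 0.279270·3.4195 + -0.023674·26.7321 = 0.3221  (Lockheed)
  w_6 = 0.279270·2.2489 + -0.023674·16.5997 = 0.2351  (Alcoa)
Σw_i=1.0000  μᵀw=0.1550
σ²=wᵀΣw=λ₁·μ_p+λ₂ = 0.279270·0.155 + -0.023674 = 0.019613 ≈ 0.0196


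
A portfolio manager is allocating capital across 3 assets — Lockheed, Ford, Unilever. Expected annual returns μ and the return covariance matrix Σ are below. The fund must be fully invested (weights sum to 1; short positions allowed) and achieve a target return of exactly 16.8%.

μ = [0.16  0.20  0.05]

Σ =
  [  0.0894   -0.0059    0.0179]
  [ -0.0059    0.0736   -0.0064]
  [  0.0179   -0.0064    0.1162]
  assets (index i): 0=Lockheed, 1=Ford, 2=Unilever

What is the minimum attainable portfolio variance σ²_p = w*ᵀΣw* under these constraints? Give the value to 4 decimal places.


g=Σ⁻¹μ = [1.9221  2.8970  0.2938]
h=Σ⁻¹𝟙 = [10.6211  15.1168  7.8023]
a=μᵀg=0.901624  b=𝟙ᵀg=5.112863  c=𝟙ᵀh=33.540278  D=ac−b²=4.099367
λ₁=(c·0.168−b)/D = (33.540278·0.168−5.112863)/4.099367 = 0.127313
λ₂=(a−b·0.168)/D = (0.901624−5.112863·0.168)/4.099367 = 0.010407
w* = 0.127313·g + 0.010407·h:
  w_0 = 0.127313·1.9221 + 0.010407·10.6211 = 0.3552  (Lockheed)
  w_1 = 0.127313·2.8970 + 0.010407·15.1168 = 0.5262  (Ford)
  w_2 = 0.127313·0.2938 + 0.010407·7.8023 = 0.1186  (Unilever)
Σw_i=1.0000  μᵀw=0.1680
σ²=wᵀΣw=λ₁·μ_p+λ₂ = 0.127313·0.168 + 0.010407 = 0.031796 ≈ 0.0318

0.0318


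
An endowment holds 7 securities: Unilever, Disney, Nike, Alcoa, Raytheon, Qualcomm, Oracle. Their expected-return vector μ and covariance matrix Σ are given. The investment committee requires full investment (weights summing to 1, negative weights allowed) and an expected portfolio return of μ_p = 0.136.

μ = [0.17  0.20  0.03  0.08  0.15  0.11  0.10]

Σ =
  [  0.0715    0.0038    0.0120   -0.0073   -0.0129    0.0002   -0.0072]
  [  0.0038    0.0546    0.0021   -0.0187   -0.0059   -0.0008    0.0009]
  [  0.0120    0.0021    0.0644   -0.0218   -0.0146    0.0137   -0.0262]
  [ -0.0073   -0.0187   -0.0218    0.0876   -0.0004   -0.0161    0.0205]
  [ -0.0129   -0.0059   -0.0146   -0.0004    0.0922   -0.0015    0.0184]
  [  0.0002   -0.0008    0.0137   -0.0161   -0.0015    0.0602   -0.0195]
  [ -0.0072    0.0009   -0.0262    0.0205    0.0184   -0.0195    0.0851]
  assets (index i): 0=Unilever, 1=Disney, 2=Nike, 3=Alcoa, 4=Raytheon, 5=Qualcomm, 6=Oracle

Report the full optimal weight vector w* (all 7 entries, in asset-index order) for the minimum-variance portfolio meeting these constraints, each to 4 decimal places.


0.1522  0.2561  0.0752  0.1537  0.1296  0.1596  0.0735

g=Σ⁻¹μ = [2.7432  4.6031  1.1197  2.6420  2.2984  2.7792  1.2066]
h=Σ⁻¹𝟙 = [15.3169  26.7367  25.7034  25.3373  15.9654  23.5942  16.5283]
a=μᵀg=2.403060  b=𝟙ᵀg=17.392290  c=𝟙ᵀh=149.182104  D=ac−b²=56.001751
λ₁=(c·0.136−b)/D = (149.182104·0.136−17.392290)/56.001751 = 0.051721
λ₂=(a−b·0.136)/D = (2.403060−17.392290·0.136)/56.001751 = 0.000673
w* = 0.051721·g + 0.000673·h:
  w_0 = 0.051721·2.7432 + 0.000673·15.3169 = 0.1522  (Unilever)
  w_1 = 0.051721·4.6031 + 0.000673·26.7367 = 0.2561  (Disney)
  w_2 = 0.051721·1.1197 + 0.000673·25.7034 = 0.0752  (Nike)
  w_3 = 0.051721·2.6420 + 0.000673·25.3373 = 0.1537  (Alcoa)
  w_4 = 0.051721·2.2984 + 0.000673·15.9654 = 0.1296  (Raytheon)
  w_5 = 0.051721·2.7792 + 0.000673·23.5942 = 0.1596  (Qualcomm)
  w_6 = 0.051721·1.2066 + 0.000673·16.5283 = 0.0735  (Oracle)
Σw_i=1.0000  μᵀw=0.1360
σ²=wᵀΣw=λ₁·μ_p+λ₂ = 0.051721·0.136 + 0.000673 = 0.007707 ≈ 0.0077


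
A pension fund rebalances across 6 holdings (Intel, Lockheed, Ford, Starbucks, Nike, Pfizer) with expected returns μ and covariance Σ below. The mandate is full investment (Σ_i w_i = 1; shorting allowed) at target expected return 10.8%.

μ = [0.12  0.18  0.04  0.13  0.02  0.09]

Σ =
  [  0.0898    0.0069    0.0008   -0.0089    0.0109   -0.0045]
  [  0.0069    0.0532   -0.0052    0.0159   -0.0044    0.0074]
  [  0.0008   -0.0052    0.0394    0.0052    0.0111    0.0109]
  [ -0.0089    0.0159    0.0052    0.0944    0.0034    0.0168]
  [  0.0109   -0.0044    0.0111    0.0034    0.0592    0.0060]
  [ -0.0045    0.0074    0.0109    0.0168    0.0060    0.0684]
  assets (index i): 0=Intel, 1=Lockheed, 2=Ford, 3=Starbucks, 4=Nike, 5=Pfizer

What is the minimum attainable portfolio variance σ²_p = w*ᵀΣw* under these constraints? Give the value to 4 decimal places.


x=Σ⁻¹μ = [1.2087  2.9970  1.0816  0.8014  0.0182  0.7003]
y=Σ⁻¹𝟙 = [9.0922  17.9887  21.5519  5.4891  11.4399  7.4858]
a=μᵀx=0.895339  b=𝟙ᵀx=6.807208  c=𝟙ᵀy=73.047603  D=ac−b²=19.064304
λ₁=(c·0.108−b)/D = (73.047603·0.108−6.807208)/19.064304 = 0.056752
λ₂=(a−b·0.108)/D = (0.895339−6.807208·0.108)/19.064304 = 0.008401
w* = 0.056752·x + 0.008401·y:
  w_0 = 0.056752·1.2087 + 0.008401·9.0922 = 0.1450  (Intel)
  w_1 = 0.056752·2.9970 + 0.008401·17.9887 = 0.3212  (Lockheed)
  w_2 = 0.056752·1.0816 + 0.008401·21.5519 = 0.2424  (Ford)
  w_3 = 0.056752·0.8014 + 0.008401·5.4891 = 0.0916  (Starbucks)
  w_4 = 0.056752·0.0182 + 0.008401·11.4399 = 0.0971  (Nike)
  w_5 = 0.056752·0.7003 + 0.008401·7.4858 = 0.1026  (Pfizer)
Σw_i=1.0000  μᵀw=0.1080
σ²=wᵀΣw=λ₁·μ_p+λ₂ = 0.056752·0.108 + 0.008401 = 0.014530 ≈ 0.0145

0.0145


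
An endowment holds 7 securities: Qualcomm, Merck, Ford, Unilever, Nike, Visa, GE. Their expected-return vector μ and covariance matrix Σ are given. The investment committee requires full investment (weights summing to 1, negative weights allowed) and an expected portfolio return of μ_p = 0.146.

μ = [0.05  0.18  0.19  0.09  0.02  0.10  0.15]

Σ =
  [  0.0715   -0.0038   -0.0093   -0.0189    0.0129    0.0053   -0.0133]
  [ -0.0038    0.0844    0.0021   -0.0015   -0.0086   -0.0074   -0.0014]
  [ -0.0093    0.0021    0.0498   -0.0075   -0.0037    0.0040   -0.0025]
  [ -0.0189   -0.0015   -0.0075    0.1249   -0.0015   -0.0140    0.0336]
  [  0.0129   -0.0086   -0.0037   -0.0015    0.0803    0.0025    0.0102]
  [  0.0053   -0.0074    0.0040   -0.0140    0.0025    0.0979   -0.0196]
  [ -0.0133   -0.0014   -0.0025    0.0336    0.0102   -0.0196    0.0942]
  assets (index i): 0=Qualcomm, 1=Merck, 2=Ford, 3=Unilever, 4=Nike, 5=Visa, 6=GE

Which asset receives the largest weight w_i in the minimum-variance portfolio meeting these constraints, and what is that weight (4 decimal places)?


Ford (0.3402)

p=Σ⁻¹μ = [1.8453  2.2986  4.1917  0.9151  0.1151  1.4444  1.9599]
q=Σ⁻¹𝟙 = [20.4348  14.7080  25.2750  11.1346  10.1912  12.9226  12.0039]
a=μᵀp=1.825534  b=𝟙ᵀp=12.770204  c=𝟙ᵀq=106.670031  D=ac−b²=31.651636
λ₁=(c·0.146−b)/D = (106.670031·0.146−12.770204)/31.651636 = 0.088577
λ₂=(a−b·0.146)/D = (1.825534−12.770204·0.146)/31.651636 = -0.001230
w* = 0.088577·p + -0.001230·q:
  w_0 = 0.088577·1.8453 + -0.001230·20.4348 = 0.1383  (Qualcomm)
  w_1 = 0.088577·2.2986 + -0.001230·14.7080 = 0.1855  (Merck)
  w_2 = 0.088577·4.1917 + -0.001230·25.2750 = 0.3402  (Ford)
  w_3 = 0.088577·0.9151 + -0.001230·11.1346 = 0.0674  (Unilever)
  w_4 = 0.088577·0.1151 + -0.001230·10.1912 = -0.0023  (Nike)
  w_5 = 0.088577·1.4444 + -0.001230·12.9226 = 0.1120  (Visa)
  w_6 = 0.088577·1.9599 + -0.001230·12.0039 = 0.1588  (GE)
Σw_i=1.0000  μᵀw=0.1460
σ²=wᵀΣw=λ₁·μ_p+λ₂ = 0.088577·0.146 + -0.001230 = 0.011703 ≈ 0.0117


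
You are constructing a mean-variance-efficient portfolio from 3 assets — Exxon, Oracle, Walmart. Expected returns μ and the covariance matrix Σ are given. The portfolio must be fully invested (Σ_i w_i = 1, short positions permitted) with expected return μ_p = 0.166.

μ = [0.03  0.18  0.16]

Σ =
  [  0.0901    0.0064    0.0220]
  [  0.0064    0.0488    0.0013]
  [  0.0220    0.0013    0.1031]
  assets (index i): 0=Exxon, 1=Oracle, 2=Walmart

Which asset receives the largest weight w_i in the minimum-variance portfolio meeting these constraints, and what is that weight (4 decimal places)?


Oracle (0.6652)

g=Σ⁻¹μ = [-0.3129  3.6877  1.5722]
h=Σ⁻¹𝟙 = [7.8298  19.2575  7.7857]
a=μᵀg=0.905940  b=𝟙ᵀg=4.946969  c=𝟙ᵀh=34.873080  D=ac−b²=7.120417
λ₁=(c·0.166−b)/D = (34.873080·0.166−4.946969)/7.120417 = 0.118246
λ₂=(a−b·0.166)/D = (0.905940−4.946969·0.166)/7.120417 = 0.011901
w* = 0.118246·g + 0.011901·h:
  w_0 = 0.118246·-0.3129 + 0.011901·7.8298 = 0.0562  (Exxon)
  w_1 = 0.118246·3.6877 + 0.011901·19.2575 = 0.6652  (Oracle)
  w_2 = 0.118246·1.5722 + 0.011901·7.7857 = 0.2786  (Walmart)
Σw_i=1.0000  μᵀw=0.1660
σ²=wᵀΣw=λ₁·μ_p+λ₂ = 0.118246·0.166 + 0.011901 = 0.031530 ≈ 0.0315


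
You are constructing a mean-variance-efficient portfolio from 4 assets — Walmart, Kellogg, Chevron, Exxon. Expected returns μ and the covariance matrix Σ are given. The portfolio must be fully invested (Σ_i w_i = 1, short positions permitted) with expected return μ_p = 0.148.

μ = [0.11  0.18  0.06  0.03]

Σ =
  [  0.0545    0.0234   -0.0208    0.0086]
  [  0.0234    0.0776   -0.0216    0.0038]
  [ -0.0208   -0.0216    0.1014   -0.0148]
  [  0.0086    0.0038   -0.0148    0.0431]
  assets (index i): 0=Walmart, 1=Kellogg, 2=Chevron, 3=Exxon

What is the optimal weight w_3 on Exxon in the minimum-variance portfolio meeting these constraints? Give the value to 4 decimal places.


-0.1059

u=Σ⁻¹μ = [1.5099  2.2423  1.4821  0.7060]
v=Σ⁻¹𝟙 = [16.6008  12.0766  19.5681  25.5441]
a=μᵀu=0.679802  b=𝟙ᵀu=5.940285  c=𝟙ᵀv=73.789577  D=ac−b²=14.875281
λ₁=(c·0.148−b)/D = (73.789577·0.148−5.940285)/14.875281 = 0.334822
λ₂=(a−b·0.148)/D = (0.679802−5.940285·0.148)/14.875281 = -0.013402
w* = 0.334822·u + -0.013402·v:
  w_0 = 0.334822·1.5099 + -0.013402·16.6008 = 0.2830  (Walmart)
  w_1 = 0.334822·2.2423 + -0.013402·12.0766 = 0.5889  (Kellogg)
  w_2 = 0.334822·1.4821 + -0.013402·19.5681 = 0.2340  (Chevron)
  w_3 = 0.334822·0.7060 + -0.013402·25.5441 = -0.1059  (Exxon)
Σw_i=1.0000  μᵀw=0.1480
σ²=wᵀΣw=λ₁·μ_p+λ₂ = 0.334822·0.148 + -0.013402 = 0.036152 ≈ 0.0362


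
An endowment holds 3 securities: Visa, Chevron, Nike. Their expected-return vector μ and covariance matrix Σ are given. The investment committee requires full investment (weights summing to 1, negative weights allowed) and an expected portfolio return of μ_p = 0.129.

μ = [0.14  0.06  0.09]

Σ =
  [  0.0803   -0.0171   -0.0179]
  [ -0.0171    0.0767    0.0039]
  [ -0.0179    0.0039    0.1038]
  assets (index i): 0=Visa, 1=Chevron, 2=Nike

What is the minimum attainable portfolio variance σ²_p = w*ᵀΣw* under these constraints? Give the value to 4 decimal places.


u=Σ⁻¹μ = [2.2754  1.2279  1.2133]
v=Σ⁻¹𝟙 = [18.7136  16.5877  12.2378]
a=μᵀu=0.501426  b=𝟙ᵀu=4.716573  c=𝟙ᵀv=47.539127  D=ac−b²=1.591273
λ₁=(c·0.129−b)/D = (47.539127·0.129−4.716573)/1.591273 = 0.889837
λ₂=(a−b·0.129)/D = (0.501426−4.716573·0.129)/1.591273 = -0.067250
w* = 0.889837·u + -0.067250·v:
  w_0 = 0.889837·2.2754 + -0.067250·18.7136 = 0.7663  (Visa)
  w_1 = 0.889837·1.2279 + -0.067250·16.5877 = -0.0229  (Chevron)
  w_2 = 0.889837·1.2133 + -0.067250·12.2378 = 0.2567  (Nike)
Σw_i=1.0000  μᵀw=0.1290
σ²=wᵀΣw=λ₁·μ_p+λ₂ = 0.889837·0.129 + -0.067250 = 0.047540 ≈ 0.0475

0.0475


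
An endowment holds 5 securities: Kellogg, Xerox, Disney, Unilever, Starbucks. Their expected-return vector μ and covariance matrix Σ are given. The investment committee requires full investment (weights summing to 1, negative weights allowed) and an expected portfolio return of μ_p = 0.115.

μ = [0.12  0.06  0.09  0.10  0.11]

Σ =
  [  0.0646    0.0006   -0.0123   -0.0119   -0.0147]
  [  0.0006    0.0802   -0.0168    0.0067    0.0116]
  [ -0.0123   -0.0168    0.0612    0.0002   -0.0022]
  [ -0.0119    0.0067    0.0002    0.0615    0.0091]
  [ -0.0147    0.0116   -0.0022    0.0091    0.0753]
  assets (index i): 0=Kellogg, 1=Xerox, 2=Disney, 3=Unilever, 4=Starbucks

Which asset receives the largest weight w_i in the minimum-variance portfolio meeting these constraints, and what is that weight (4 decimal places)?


p=Σ⁻¹μ = [3.0460  0.8083  2.3624  1.8569  1.7756]
q=Σ⁻¹𝟙 = [26.9860  14.0927  26.1140  17.6409  15.0085]
a=μᵀp=1.007637  b=𝟙ᵀp=9.849159  c=𝟙ᵀq=99.841997  D=ac−b²=3.598510
λ₁=(c·0.115−b)/D = (99.841997·0.115−9.849159)/3.598510 = 0.453707
λ₂=(a−b·0.115)/D = (1.007637−9.849159·0.115)/3.598510 = -0.034741
w* = 0.453707·p + -0.034741·q:
  w_0 = 0.453707·3.0460 + -0.034741·26.9860 = 0.4445  (Kellogg)
  w_1 = 0.453707·0.8083 + -0.034741·14.0927 = -0.1229  (Xerox)
  w_2 = 0.453707·2.3624 + -0.034741·26.1140 = 0.1646  (Disney)
  w_3 = 0.453707·1.8569 + -0.034741·17.6409 = 0.2296  (Unilever)
  w_4 = 0.453707·1.7756 + -0.034741·15.0085 = 0.2842  (Starbucks)
Σw_i=1.0000  μᵀw=0.1150
σ²=wᵀΣw=λ₁·μ_p+λ₂ = 0.453707·0.115 + -0.034741 = 0.017435 ≈ 0.0174

Kellogg (0.4445)


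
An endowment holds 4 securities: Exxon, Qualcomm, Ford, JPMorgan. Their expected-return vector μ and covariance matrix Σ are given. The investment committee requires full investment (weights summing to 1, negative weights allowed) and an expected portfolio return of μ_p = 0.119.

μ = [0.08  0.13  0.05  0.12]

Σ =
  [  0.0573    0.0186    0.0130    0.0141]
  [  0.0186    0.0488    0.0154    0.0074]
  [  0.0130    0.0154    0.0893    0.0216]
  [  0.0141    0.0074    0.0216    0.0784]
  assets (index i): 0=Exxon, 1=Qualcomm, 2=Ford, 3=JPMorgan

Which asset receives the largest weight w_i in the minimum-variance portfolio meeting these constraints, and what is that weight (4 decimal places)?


u=Σ⁻¹μ = [0.3452  2.4043  -0.2199  1.3022]
v=Σ⁻¹𝟙 = [9.7120  13.8371  5.4120  8.2113]
a=μᵀu=0.485441  b=𝟙ᵀu=3.831735  c=𝟙ᵀv=37.172335  D=ac−b²=3.362779
λ₁=(c·0.119−b)/D = (37.172335·0.119−3.831735)/3.362779 = 0.175977
λ₂=(a−b·0.119)/D = (0.485441−3.831735·0.119)/3.362779 = 0.008762
w* = 0.175977·u + 0.008762·v:
  w_0 = 0.175977·0.3452 + 0.008762·9.7120 = 0.1458  (Exxon)
  w_1 = 0.175977·2.4043 + 0.008762·13.8371 = 0.5443  (Qualcomm)
  w_2 = 0.175977·-0.2199 + 0.008762·5.4120 = 0.0087  (Ford)
  w_3 = 0.175977·1.3022 + 0.008762·8.2113 = 0.3011  (JPMorgan)
Σw_i=1.0000  μᵀw=0.1190
σ²=wᵀΣw=λ₁·μ_p+λ₂ = 0.175977·0.119 + 0.008762 = 0.029703 ≈ 0.0297

Qualcomm (0.5443)


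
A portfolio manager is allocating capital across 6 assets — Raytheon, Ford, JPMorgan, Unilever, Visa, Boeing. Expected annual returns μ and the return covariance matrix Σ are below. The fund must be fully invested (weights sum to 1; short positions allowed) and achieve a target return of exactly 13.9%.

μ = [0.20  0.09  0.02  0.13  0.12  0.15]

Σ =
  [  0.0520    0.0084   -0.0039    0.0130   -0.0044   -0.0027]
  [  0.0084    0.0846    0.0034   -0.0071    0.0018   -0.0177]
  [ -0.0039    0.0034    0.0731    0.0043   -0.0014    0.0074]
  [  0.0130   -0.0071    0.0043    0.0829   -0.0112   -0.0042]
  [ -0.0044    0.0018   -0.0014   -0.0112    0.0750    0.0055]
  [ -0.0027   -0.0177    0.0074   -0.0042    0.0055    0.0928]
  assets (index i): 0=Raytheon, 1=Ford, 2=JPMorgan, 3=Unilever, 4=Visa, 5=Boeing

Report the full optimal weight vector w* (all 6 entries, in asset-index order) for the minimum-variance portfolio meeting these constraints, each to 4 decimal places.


0.2924  0.1334  0.0703  0.1472  0.1844  0.1722

x=Σ⁻¹μ = [3.5613  1.1803  0.1681  1.4492  1.8618  1.8870]
y=Σ⁻¹𝟙 = [16.8391  12.9891  12.2666  12.5825  15.2057  12.4334]
a=μᵀx=1.516699  b=𝟙ᵀx=10.107588  c=𝟙ᵀy=82.316374  D=ac−b²=22.685815
λ₁=(c·0.139−b)/D = (82.316374·0.139−10.107588)/22.685815 = 0.058820
λ₂=(a−b·0.139)/D = (1.516699−10.107588·0.139)/22.685815 = 0.004926
w* = 0.058820·x + 0.004926·y:
  w_0 = 0.058820·3.5613 + 0.004926·16.8391 = 0.2924  (Raytheon)
  w_1 = 0.058820·1.1803 + 0.004926·12.9891 = 0.1334  (Ford)
  w_2 = 0.058820·0.1681 + 0.004926·12.2666 = 0.0703  (JPMorgan)
  w_3 = 0.058820·1.4492 + 0.004926·12.5825 = 0.1472  (Unilever)
  w_4 = 0.058820·1.8618 + 0.004926·15.2057 = 0.1844  (Visa)
  w_5 = 0.058820·1.8870 + 0.004926·12.4334 = 0.1722  (Boeing)
Σw_i=1.0000  μᵀw=0.1390
σ²=wᵀΣw=λ₁·μ_p+λ₂ = 0.058820·0.139 + 0.004926 = 0.013102 ≈ 0.0131


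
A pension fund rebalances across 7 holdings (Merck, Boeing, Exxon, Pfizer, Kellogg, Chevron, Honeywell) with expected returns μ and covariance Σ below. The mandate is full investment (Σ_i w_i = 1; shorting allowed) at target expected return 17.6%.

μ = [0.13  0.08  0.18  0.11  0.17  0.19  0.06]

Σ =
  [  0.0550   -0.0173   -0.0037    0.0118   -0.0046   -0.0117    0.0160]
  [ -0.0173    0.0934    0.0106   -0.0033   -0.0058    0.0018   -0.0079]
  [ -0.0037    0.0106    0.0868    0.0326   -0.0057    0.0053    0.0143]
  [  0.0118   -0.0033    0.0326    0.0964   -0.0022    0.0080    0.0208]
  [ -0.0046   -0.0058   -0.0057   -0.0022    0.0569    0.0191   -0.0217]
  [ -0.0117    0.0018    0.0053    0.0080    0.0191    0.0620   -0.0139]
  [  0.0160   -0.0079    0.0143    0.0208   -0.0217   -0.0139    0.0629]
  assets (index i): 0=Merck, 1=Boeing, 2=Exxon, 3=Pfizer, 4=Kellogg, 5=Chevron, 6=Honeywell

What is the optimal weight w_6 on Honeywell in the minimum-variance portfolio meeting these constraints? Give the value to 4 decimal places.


u=Σ⁻¹μ = [3.4689  1.5589  1.9414  -0.4345  3.2849  2.9452  1.7538]
v=Σ⁻¹𝟙 = [23.1459  17.3349  7.2671  -0.0925  25.0347  16.8100  22.9178]
a=μᵀu=2.100572  b=𝟙ᵀu=14.518555  c=𝟙ᵀv=112.418057  D=ac−b²=25.353727
λ₁=(c·0.176−b)/D = (112.418057·0.176−14.518555)/25.353727 = 0.207742
λ₂=(a−b·0.176)/D = (2.100572−14.518555·0.176)/25.353727 = -0.017934
w* = 0.207742·u + -0.017934·v:
  w_0 = 0.207742·3.4689 + -0.017934·23.1459 = 0.3055  (Merck)
  w_1 = 0.207742·1.5589 + -0.017934·17.3349 = 0.0130  (Boeing)
  w_2 = 0.207742·1.9414 + -0.017934·7.2671 = 0.2730  (Exxon)
  w_3 = 0.207742·-0.4345 + -0.017934·-0.0925 = -0.0886  (Pfizer)
  w_4 = 0.207742·3.2849 + -0.017934·25.0347 = 0.2334  (Kellogg)
  w_5 = 0.207742·2.9452 + -0.017934·16.8100 = 0.3104  (Chevron)
  w_6 = 0.207742·1.7538 + -0.017934·22.9178 = -0.0467  (Honeywell)
Σw_i=1.0000  μᵀw=0.1760
σ²=wᵀΣw=λ₁·μ_p+λ₂ = 0.207742·0.176 + -0.017934 = 0.018628 ≈ 0.0186

-0.0467


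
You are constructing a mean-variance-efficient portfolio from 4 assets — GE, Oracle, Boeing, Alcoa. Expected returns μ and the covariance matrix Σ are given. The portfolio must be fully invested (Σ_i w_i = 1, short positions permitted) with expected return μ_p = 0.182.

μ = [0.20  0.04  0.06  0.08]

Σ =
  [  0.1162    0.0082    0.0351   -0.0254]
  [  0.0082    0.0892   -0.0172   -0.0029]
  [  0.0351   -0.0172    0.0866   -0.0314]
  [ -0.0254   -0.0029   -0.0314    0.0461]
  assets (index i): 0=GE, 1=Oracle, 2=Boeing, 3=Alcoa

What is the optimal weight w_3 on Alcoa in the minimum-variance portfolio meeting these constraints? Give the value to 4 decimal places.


0.5483

u=Σ⁻¹μ = [2.1079  0.6446  1.3699  3.8704]
v=Σ⁻¹𝟙 = [9.1052  17.3840  28.4056  47.1502]
a=μᵀu=0.839188  b=𝟙ᵀu=7.992756  c=𝟙ᵀv=102.044963  D=ac−b²=21.750755
λ₁=(c·0.182−b)/D = (102.044963·0.182−7.992756)/21.750755 = 0.486394
λ₂=(a−b·0.182)/D = (0.839188−7.992756·0.182)/21.750755 = -0.028298
w* = 0.486394·u + -0.028298·v:
  w_0 = 0.486394·2.1079 + -0.028298·9.1052 = 0.7676  (GE)
  w_1 = 0.486394·0.6446 + -0.028298·17.3840 = -0.1784  (Oracle)
  w_2 = 0.486394·1.3699 + -0.028298·28.4056 = -0.1375  (Boeing)
  w_3 = 0.486394·3.8704 + -0.028298·47.1502 = 0.5483  (Alcoa)
Σw_i=1.0000  μᵀw=0.1820
σ²=wᵀΣw=λ₁·μ_p+λ₂ = 0.486394·0.182 + -0.028298 = 0.060226 ≈ 0.0602


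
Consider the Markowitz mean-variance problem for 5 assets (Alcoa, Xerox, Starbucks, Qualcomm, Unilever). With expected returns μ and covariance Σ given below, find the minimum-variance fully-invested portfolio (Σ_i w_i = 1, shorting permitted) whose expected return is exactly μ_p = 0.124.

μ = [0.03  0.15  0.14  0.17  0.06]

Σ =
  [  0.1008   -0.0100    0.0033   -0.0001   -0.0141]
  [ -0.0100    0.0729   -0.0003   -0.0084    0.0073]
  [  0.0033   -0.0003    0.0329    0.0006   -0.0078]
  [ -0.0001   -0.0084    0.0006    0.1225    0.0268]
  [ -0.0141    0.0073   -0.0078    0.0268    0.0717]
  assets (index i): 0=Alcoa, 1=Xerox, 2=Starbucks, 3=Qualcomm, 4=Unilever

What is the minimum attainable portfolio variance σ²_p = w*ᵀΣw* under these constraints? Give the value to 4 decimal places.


x=Σ⁻¹μ = [0.4703  2.2322  4.3605  1.3749  0.6625]
y=Σ⁻¹𝟙 = [12.5979  14.5483  33.0839  5.3936  16.5263]
a=μᵀx=1.232887  b=𝟙ᵀx=9.100402  c=𝟙ᵀy=82.149876  D=ac−b²=18.464182
λ₁=(c·0.124−b)/D = (82.149876·0.124−9.100402)/18.464182 = 0.058826
λ₂=(a−b·0.124)/D = (1.232887−9.100402·0.124)/18.464182 = 0.005656
w* = 0.058826·x + 0.005656·y:
  w_0 = 0.058826·0.4703 + 0.005656·12.5979 = 0.0989  (Alcoa)
  w_1 = 0.058826·2.2322 + 0.005656·14.5483 = 0.2136  (Xerox)
  w_2 = 0.058826·4.3605 + 0.005656·33.0839 = 0.4436  (Starbucks)
  w_3 = 0.058826·1.3749 + 0.005656·5.3936 = 0.1114  (Qualcomm)
  w_4 = 0.058826·0.6625 + 0.005656·16.5263 = 0.1324  (Unilever)
Σw_i=1.0000  μᵀw=0.1240
σ²=wᵀΣw=λ₁·μ_p+λ₂ = 0.058826·0.124 + 0.005656 = 0.012951 ≈ 0.0130

0.0130


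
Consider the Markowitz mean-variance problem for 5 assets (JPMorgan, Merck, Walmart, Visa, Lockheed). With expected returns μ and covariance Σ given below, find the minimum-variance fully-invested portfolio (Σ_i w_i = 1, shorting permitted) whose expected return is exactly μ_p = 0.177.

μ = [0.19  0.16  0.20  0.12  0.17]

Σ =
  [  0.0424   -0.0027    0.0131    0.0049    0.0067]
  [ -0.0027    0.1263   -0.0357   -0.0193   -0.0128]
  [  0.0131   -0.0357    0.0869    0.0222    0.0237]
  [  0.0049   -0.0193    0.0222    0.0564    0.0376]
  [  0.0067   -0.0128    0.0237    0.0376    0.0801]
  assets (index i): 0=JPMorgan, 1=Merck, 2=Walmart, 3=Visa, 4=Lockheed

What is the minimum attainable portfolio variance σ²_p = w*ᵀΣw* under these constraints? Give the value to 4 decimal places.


p=Σ⁻¹μ = [3.6864  2.2035  2.0988  1.0264  1.0633]
q=Σ⁻¹𝟙 = [19.2825  13.6118  9.5208  14.7671  3.2978]
a=μᵀp=1.776660  b=𝟙ᵀp=10.078384  c=𝟙ᵀq=60.479926  D=ac−b²=5.878462
λ₁=(c·0.177−b)/D = (60.479926·0.177−10.078384)/5.878462 = 0.106586
λ₂=(a−b·0.177)/D = (1.776660−10.078384·0.177)/5.878462 = -0.001227
w* = 0.106586·p + -0.001227·q:
  w_0 = 0.106586·3.6864 + -0.001227·19.2825 = 0.3693  (JPMorgan)
  w_1 = 0.106586·2.2035 + -0.001227·13.6118 = 0.2182  (Merck)
  w_2 = 0.106586·2.0988 + -0.001227·9.5208 = 0.2120  (Walmart)
  w_3 = 0.106586·1.0264 + -0.001227·14.7671 = 0.0913  (Visa)
  w_4 = 0.106586·1.0633 + -0.001227·3.2978 = 0.1093  (Lockheed)
Σw_i=1.0000  μᵀw=0.1770
σ²=wᵀΣw=λ₁·μ_p+λ₂ = 0.106586·0.177 + -0.001227 = 0.017639 ≈ 0.0176

0.0176


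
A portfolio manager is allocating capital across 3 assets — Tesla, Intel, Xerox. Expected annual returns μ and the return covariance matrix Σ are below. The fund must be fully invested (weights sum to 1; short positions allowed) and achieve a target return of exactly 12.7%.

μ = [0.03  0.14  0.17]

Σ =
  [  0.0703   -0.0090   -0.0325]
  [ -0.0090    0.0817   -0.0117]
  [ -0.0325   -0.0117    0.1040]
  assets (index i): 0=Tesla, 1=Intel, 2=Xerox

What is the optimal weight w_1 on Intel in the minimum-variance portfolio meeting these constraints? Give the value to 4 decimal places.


p=Σ⁻¹μ = [1.8603  2.2725  2.4716]
q=Σ⁻¹𝟙 = [25.5827  17.8678  19.6201]
a=μᵀp=0.794129  b=𝟙ᵀp=6.604391  c=𝟙ᵀq=63.070607  D=ac−b²=6.468231
λ₁=(c·0.127−b)/D = (63.070607·0.127−6.604391)/6.468231 = 0.217304
λ₂=(a−b·0.127)/D = (0.794129−6.604391·0.127)/6.468231 = -0.006900
w* = 0.217304·p + -0.006900·q:
  w_0 = 0.217304·1.8603 + -0.006900·25.5827 = 0.2277  (Tesla)
  w_1 = 0.217304·2.2725 + -0.006900·17.8678 = 0.3705  (Intel)
  w_2 = 0.217304·2.4716 + -0.006900·19.6201 = 0.4017  (Xerox)
Σw_i=1.0000  μᵀw=0.1270
σ²=wᵀΣw=λ₁·μ_p+λ₂ = 0.217304·0.127 + -0.006900 = 0.020698 ≈ 0.0207

0.3705


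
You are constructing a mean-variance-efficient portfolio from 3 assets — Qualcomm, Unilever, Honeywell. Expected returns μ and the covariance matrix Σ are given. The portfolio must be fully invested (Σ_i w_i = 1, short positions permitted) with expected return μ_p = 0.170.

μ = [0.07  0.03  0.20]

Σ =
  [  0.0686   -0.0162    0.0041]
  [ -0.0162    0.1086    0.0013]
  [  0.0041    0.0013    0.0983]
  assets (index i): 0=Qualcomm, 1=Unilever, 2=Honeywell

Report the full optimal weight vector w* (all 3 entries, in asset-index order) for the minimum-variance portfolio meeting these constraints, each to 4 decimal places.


u=Σ⁻¹μ = [0.9963  0.4011  1.9877]
v=Σ⁻¹𝟙 = [16.7587  11.5965  9.3206]
a=μᵀu=0.479320  b=𝟙ᵀu=3.385122  c=𝟙ᵀv=37.675757  D=ac−b²=6.599708
λ₁=(c·0.170−b)/D = (37.675757·0.170−3.385122)/6.599708 = 0.457559
λ₂=(a−b·0.170)/D = (0.479320−3.385122·0.170)/6.599708 = -0.014569
w* = 0.457559·u + -0.014569·v:
  w_0 = 0.457559·0.9963 + -0.014569·16.7587 = 0.2117  (Qualcomm)
  w_1 = 0.457559·0.4011 + -0.014569·11.5965 = 0.0146  (Unilever)
  w_2 = 0.457559·1.9877 + -0.014569·9.3206 = 0.7737  (Honeywell)
Σw_i=1.0000  μᵀw=0.1700
σ²=wᵀΣw=λ₁·μ_p+λ₂ = 0.457559·0.170 + -0.014569 = 0.063216 ≈ 0.0632

0.2117  0.0146  0.7737


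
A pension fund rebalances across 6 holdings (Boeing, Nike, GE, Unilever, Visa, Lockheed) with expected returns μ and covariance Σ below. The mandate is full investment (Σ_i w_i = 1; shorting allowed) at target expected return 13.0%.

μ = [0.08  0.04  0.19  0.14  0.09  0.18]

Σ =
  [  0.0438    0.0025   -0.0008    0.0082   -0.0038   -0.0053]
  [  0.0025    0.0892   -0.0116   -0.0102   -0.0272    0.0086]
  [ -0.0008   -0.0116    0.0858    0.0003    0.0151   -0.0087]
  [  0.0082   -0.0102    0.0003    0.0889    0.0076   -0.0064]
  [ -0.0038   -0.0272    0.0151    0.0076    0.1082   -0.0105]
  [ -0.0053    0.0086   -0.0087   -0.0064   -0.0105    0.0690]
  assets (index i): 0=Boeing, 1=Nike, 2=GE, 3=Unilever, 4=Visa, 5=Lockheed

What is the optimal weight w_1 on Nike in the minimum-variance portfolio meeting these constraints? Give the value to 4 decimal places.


g=Σ⁻¹μ = [1.9955  0.8886  2.5068  1.6359  0.9776  3.2678]
h=Σ⁻¹𝟙 = [23.5598  15.7726  13.5784  11.0839  13.2134  19.0874]
a=μᵀg=1.576691  b=𝟙ᵀg=11.272253  c=𝟙ᵀh=96.295405  D=ac−b²=24.764447
λ₁=(c·0.130−b)/D = (96.295405·0.130−11.272253)/24.764447 = 0.050320
λ₂=(a−b·0.130)/D = (1.576691−11.272253·0.130)/24.764447 = 0.004494
w* = 0.050320·g + 0.004494·h:
  w_0 = 0.050320·1.9955 + 0.004494·23.5598 = 0.2063  (Boeing)
  w_1 = 0.050320·0.8886 + 0.004494·15.7726 = 0.1156  (Nike)
  w_2 = 0.050320·2.5068 + 0.004494·13.5784 = 0.1872  (GE)
  w_3 = 0.050320·1.6359 + 0.004494·11.0839 = 0.1321  (Unilever)
  w_4 = 0.050320·0.9776 + 0.004494·13.2134 = 0.1086  (Visa)
  w_5 = 0.050320·3.2678 + 0.004494·19.0874 = 0.2502  (Lockheed)
Σw_i=1.0000  μᵀw=0.1300
σ²=wᵀΣw=λ₁·μ_p+λ₂ = 0.050320·0.130 + 0.004494 = 0.011036 ≈ 0.0110

0.1156


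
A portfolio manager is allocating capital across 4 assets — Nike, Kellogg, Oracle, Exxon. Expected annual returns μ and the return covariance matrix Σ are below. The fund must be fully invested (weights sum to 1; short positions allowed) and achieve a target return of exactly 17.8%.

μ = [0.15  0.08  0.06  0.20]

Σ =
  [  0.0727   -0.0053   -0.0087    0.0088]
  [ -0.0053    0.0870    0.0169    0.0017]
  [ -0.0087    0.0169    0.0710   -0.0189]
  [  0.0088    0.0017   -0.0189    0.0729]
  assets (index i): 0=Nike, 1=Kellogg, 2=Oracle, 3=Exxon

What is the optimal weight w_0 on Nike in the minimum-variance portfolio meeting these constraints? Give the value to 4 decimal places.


x=Σ⁻¹μ = [1.9601  0.6490  1.7122  2.9356]
y=Σ⁻¹𝟙 = [14.5620  8.5179  18.2302  16.4873]
a=μᵀx=1.035804  b=𝟙ᵀx=7.257016  c=𝟙ᵀy=57.797508  D=ac−b²=7.202635
λ₁=(c·0.178−b)/D = (57.797508·0.178−7.257016)/7.202635 = 0.420810
λ₂=(a−b·0.178)/D = (1.035804−7.257016·0.178)/7.202635 = -0.035535
w* = 0.420810·x + -0.035535·y:
  w_0 = 0.420810·1.9601 + -0.035535·14.5620 = 0.3074  (Nike)
  w_1 = 0.420810·0.6490 + -0.035535·8.5179 = -0.0296  (Kellogg)
  w_2 = 0.420810·1.7122 + -0.035535·18.2302 = 0.0727  (Oracle)
  w_3 = 0.420810·2.9356 + -0.035535·16.4873 = 0.6495  (Exxon)
Σw_i=1.0000  μᵀw=0.1780
σ²=wᵀΣw=λ₁·μ_p+λ₂ = 0.420810·0.178 + -0.035535 = 0.039369 ≈ 0.0394

0.3074


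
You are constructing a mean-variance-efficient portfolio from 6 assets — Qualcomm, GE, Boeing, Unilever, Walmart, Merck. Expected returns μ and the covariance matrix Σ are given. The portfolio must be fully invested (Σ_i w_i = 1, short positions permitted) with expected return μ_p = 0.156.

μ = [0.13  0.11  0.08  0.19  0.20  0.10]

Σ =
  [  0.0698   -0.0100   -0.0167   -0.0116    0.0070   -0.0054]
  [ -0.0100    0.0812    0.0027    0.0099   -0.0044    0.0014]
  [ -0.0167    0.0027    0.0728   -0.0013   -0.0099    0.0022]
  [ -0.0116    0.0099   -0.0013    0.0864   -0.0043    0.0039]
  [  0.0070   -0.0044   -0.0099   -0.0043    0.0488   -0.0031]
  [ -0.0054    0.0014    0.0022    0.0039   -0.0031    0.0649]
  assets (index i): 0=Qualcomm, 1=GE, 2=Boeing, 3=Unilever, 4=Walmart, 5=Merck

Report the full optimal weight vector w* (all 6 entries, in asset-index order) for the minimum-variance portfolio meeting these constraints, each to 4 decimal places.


p=Σ⁻¹μ = [2.7251  1.5217  2.2934  2.5785  4.6467  1.7240]
q=Σ⁻¹𝟙 = [22.5206  13.7600  21.5573  13.8467  25.1515  16.6239]
a=μᵀp=2.296776  b=𝟙ᵀp=15.489417  c=𝟙ᵀq=113.459923  D=ac−b²=20.669982
λ₁=(c·0.156−b)/D = (113.459923·0.156−15.489417)/20.669982 = 0.106934
λ₂=(a−b·0.156)/D = (2.296776−15.489417·0.156)/20.669982 = -0.005785
w* = 0.106934·p + -0.005785·q:
  w_0 = 0.106934·2.7251 + -0.005785·22.5206 = 0.1611  (Qualcomm)
  w_1 = 0.106934·1.5217 + -0.005785·13.7600 = 0.0831  (GE)
  w_2 = 0.106934·2.2934 + -0.005785·21.5573 = 0.1205  (Boeing)
  w_3 = 0.106934·2.5785 + -0.005785·13.8467 = 0.1956  (Unilever)
  w_4 = 0.106934·4.6467 + -0.005785·25.1515 = 0.3514  (Walmart)
  w_5 = 0.106934·1.7240 + -0.005785·16.6239 = 0.0882  (Merck)
Σw_i=1.0000  μᵀw=0.1560
σ²=wᵀΣw=λ₁·μ_p+λ₂ = 0.106934·0.156 + -0.005785 = 0.010897 ≈ 0.0109

0.1611  0.0831  0.1205  0.1956  0.3514  0.0882


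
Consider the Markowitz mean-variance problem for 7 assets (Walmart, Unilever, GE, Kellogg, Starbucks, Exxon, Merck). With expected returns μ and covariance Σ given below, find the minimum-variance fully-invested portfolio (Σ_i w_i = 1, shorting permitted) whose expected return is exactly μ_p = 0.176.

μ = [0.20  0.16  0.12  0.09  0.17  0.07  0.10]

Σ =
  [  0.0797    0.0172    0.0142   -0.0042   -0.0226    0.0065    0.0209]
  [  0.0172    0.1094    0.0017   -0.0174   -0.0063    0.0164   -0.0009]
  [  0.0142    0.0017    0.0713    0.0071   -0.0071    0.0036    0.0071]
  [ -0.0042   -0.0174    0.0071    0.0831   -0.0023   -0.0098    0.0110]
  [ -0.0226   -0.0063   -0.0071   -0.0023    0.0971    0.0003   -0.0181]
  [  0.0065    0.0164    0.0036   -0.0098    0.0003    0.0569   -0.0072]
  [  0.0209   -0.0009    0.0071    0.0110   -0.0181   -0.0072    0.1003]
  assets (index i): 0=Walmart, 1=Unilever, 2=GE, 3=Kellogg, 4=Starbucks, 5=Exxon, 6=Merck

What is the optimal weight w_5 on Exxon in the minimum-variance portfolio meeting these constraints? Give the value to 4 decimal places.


-0.0855

p=Σ⁻¹μ = [2.5971  1.3076  1.1397  1.4598  2.6995  0.8195  0.7728]
q=Σ⁻¹𝟙 = [10.3935  8.1156  10.0856  14.5708  16.0808  17.0613  9.6919]
a=μᵀp=1.590348  b=𝟙ᵀp=10.796053  c=𝟙ᵀq=85.999494  D=ac−b²=20.214353
λ₁=(c·0.176−b)/D = (85.999494·0.176−10.796053)/20.214353 = 0.214692
λ₂=(a−b·0.176)/D = (1.590348−10.796053·0.176)/20.214353 = -0.015324
w* = 0.214692·p + -0.015324·q:
  w_0 = 0.214692·2.5971 + -0.015324·10.3935 = 0.3983  (Walmart)
  w_1 = 0.214692·1.3076 + -0.015324·8.1156 = 0.1564  (Unilever)
  w_2 = 0.214692·1.1397 + -0.015324·10.0856 = 0.0901  (GE)
  w_3 = 0.214692·1.4598 + -0.015324·14.5708 = 0.0901  (Kellogg)
  w_4 = 0.214692·2.6995 + -0.015324·16.0808 = 0.3331  (Starbucks)
  w_5 = 0.214692·0.8195 + -0.015324·17.0613 = -0.0855  (Exxon)
  w_6 = 0.214692·0.7728 + -0.015324·9.6919 = 0.0174  (Merck)
Σw_i=1.0000  μᵀw=0.1760
σ²=wᵀΣw=λ₁·μ_p+λ₂ = 0.214692·0.176 + -0.015324 = 0.022462 ≈ 0.0225


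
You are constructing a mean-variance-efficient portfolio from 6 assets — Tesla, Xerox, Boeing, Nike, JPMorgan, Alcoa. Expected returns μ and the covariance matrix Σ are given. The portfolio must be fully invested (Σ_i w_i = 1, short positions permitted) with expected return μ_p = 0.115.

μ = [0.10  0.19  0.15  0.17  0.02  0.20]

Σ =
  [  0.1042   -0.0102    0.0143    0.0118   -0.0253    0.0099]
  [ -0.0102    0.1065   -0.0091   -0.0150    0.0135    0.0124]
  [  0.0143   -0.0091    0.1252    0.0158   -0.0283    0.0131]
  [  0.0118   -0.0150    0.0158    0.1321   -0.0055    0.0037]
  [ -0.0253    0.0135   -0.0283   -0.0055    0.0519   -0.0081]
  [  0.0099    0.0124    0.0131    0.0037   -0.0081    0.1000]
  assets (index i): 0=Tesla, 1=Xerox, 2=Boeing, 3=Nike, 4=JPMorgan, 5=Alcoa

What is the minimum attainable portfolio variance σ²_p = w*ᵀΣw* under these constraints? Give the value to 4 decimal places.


0.0126

p=Σ⁻¹μ = [1.0298  1.7947  1.2159  1.2698  1.4659  1.5880]
q=Σ⁻¹𝟙 = [15.2137  7.6417  12.6828  6.7278  33.6298  8.3599]
a=μᵀp=1.189134  b=𝟙ᵀp=8.364033  c=𝟙ᵀq=84.255753  D=ac−b²=30.234329
λ₁=(c·0.115−b)/D = (84.255753·0.115−8.364033)/30.234329 = 0.043837
λ₂=(a−b·0.115)/D = (1.189134−8.364033·0.115)/30.234329 = 0.007517
w* = 0.043837·p + 0.007517·q:
  w_0 = 0.043837·1.0298 + 0.007517·15.2137 = 0.1595  (Tesla)
  w_1 = 0.043837·1.7947 + 0.007517·7.6417 = 0.1361  (Xerox)
  w_2 = 0.043837·1.2159 + 0.007517·12.6828 = 0.1486  (Boeing)
  w_3 = 0.043837·1.2698 + 0.007517·6.7278 = 0.1062  (Nike)
  w_4 = 0.043837·1.4659 + 0.007517·33.6298 = 0.3171  (JPMorgan)
  w_5 = 0.043837·1.5880 + 0.007517·8.3599 = 0.1325  (Alcoa)
Σw_i=1.0000  μᵀw=0.1150
σ²=wᵀΣw=λ₁·μ_p+λ₂ = 0.043837·0.115 + 0.007517 = 0.012558 ≈ 0.0126


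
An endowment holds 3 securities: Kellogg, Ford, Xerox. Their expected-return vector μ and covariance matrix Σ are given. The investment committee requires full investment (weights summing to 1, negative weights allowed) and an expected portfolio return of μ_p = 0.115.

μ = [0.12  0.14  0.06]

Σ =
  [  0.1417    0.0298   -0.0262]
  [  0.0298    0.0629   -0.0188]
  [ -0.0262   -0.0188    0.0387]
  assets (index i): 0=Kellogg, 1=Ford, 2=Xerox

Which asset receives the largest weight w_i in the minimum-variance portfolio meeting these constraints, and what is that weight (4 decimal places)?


Ford (0.6049)

p=Σ⁻¹μ = [0.9019  2.8595  3.5501]
q=Σ⁻¹𝟙 = [10.1671  24.4054  44.5788]
a=μᵀp=0.721570  b=𝟙ᵀp=7.311547  c=𝟙ᵀq=79.151409  D=ac−b²=3.654581
λ₁=(c·0.115−b)/D = (79.151409·0.115−7.311547)/3.654581 = 0.490033
λ₂=(a−b·0.115)/D = (0.721570−7.311547·0.115)/3.654581 = -0.032632
w* = 0.490033·p + -0.032632·q:
  w_0 = 0.490033·0.9019 + -0.032632·10.1671 = 0.1102  (Kellogg)
  w_1 = 0.490033·2.8595 + -0.032632·24.4054 = 0.6049  (Ford)
  w_2 = 0.490033·3.5501 + -0.032632·44.5788 = 0.2850  (Xerox)
Σw_i=1.0000  μᵀw=0.1150
σ²=wᵀΣw=λ₁·μ_p+λ₂ = 0.490033·0.115 + -0.032632 = 0.023721 ≈ 0.0237


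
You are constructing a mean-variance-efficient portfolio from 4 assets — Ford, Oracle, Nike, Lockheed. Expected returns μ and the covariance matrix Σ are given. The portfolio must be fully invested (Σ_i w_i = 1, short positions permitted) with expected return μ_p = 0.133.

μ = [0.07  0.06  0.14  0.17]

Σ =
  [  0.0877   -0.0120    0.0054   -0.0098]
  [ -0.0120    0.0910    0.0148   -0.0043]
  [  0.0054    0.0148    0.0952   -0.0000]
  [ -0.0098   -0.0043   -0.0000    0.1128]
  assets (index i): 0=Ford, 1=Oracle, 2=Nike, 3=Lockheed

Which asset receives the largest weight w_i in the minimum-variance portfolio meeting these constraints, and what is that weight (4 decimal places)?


Lockheed (0.4042)

g=Σ⁻¹μ = [0.9874  0.6524  1.3132  1.6177]
h=Σ⁻¹𝟙 = [13.7387  12.0199  7.8563  10.5171]
a=μᵀg=0.567119  b=𝟙ᵀg=4.570682  c=𝟙ᵀh=44.131955  D=ac−b²=4.136933
λ₁=(c·0.133−b)/D = (44.131955·0.133−4.570682)/4.136933 = 0.313969
λ₂=(a−b·0.133)/D = (0.567119−4.570682·0.133)/4.136933 = -0.009858
w* = 0.313969·g + -0.009858·h:
  w_0 = 0.313969·0.9874 + -0.009858·13.7387 = 0.1746  (Ford)
  w_1 = 0.313969·0.6524 + -0.009858·12.0199 = 0.0863  (Oracle)
  w_2 = 0.313969·1.3132 + -0.009858·7.8563 = 0.3348  (Nike)
  w_3 = 0.313969·1.6177 + -0.009858·10.5171 = 0.4042  (Lockheed)
Σw_i=1.0000  μᵀw=0.1330
σ²=wᵀΣw=λ₁·μ_p+λ₂ = 0.313969·0.133 + -0.009858 = 0.031900 ≈ 0.0319


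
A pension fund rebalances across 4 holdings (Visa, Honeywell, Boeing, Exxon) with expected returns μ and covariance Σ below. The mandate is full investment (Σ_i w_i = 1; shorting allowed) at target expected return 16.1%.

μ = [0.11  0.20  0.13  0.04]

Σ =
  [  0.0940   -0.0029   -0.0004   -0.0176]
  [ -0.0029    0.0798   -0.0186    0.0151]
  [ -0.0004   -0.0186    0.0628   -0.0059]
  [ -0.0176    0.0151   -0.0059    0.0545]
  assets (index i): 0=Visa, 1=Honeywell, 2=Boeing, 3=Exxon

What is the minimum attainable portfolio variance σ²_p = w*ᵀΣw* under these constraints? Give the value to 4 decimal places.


0.0220

g=Σ⁻¹μ = [1.4015  3.1512  3.0730  0.6461]
h=Σ⁻¹𝟙 = [15.2437  14.1559  22.2575  21.7588]
a=μᵀg=1.209740  b=𝟙ᵀg=8.271819  c=𝟙ᵀh=73.415961  D=ac−b²=20.391217
λ₁=(c·0.161−b)/D = (73.415961·0.161−8.271819)/20.391217 = 0.174004
λ₂=(a−b·0.161)/D = (1.209740−8.271819·0.161)/20.391217 = -0.005984
w* = 0.174004·g + -0.005984·h:
  w_0 = 0.174004·1.4015 + -0.005984·15.2437 = 0.1526  (Visa)
  w_1 = 0.174004·3.1512 + -0.005984·14.1559 = 0.4636  (Honeywell)
  w_2 = 0.174004·3.0730 + -0.005984·22.2575 = 0.4015  (Boeing)
  w_3 = 0.174004·0.6461 + -0.005984·21.7588 = -0.0178  (Exxon)
Σw_i=1.0000  μᵀw=0.1610
σ²=wᵀΣw=λ₁·μ_p+λ₂ = 0.174004·0.161 + -0.005984 = 0.022031 ≈ 0.0220
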